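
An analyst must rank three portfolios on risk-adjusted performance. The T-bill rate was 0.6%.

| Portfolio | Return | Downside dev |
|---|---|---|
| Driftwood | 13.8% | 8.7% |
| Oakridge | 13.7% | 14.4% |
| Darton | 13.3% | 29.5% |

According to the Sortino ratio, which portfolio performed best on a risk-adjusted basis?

Driftwood: Sortino ratio = (13.8% − 0.6%) / 8.7% = 1.517
Oakridge: Sortino ratio = (13.7% − 0.6%) / 14.4% = 0.910
Darton: Sortino ratio = (13.3% − 0.6%) / 29.5% = 0.431
Highest: Driftwood (1.517).

Driftwood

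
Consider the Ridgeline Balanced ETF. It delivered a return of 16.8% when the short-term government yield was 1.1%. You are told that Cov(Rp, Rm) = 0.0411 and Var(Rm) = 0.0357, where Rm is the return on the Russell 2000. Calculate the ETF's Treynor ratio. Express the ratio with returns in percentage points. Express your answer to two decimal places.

13.64

β = Cov / Var = 0.0411 / 0.0357 = 1.1513
Treynor = (Rp − Rf) / β = (16.8% − 1.1%) / 1.1513 = 15.70 / 1.1513 = 13.6368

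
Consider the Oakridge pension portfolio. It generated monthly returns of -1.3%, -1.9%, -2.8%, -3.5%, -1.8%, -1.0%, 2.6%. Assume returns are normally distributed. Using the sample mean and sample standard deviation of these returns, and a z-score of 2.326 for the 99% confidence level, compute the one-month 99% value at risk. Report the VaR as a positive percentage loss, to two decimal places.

μ = (-1.3 − 1.9 − 2.8 − 3.5 − 1.8 − 1 + 2.6) / 7 = -1.3857%
Σ(r − μ)² = 22.9486; sample σ = √(22.9486/6) = 1.9557%
VaR = −(μ − z·σ) = −(-1.3857 − 2.326 × 1.9557) = −(-5.9347) = 5.9347%

5.93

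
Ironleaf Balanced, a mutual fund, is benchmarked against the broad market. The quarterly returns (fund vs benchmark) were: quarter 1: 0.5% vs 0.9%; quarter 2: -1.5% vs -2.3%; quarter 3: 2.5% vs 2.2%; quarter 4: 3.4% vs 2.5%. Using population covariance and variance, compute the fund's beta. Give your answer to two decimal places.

r̄p = 1.2250%,  r̄m = 0.8250%
Cov = Σ(rp − r̄p)(rm − r̄m) / 4 = 3.4644
Var(rm) = Σ(rm − r̄m)² / 4 = 3.6169
β = Cov / Var = 3.4644 / 3.6169 = 0.9578

0.96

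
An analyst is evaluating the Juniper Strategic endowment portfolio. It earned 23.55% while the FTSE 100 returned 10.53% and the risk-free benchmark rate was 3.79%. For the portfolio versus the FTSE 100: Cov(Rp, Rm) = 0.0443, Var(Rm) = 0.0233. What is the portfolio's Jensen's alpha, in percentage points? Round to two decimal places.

β = Cov / Var = 0.0443 / 0.0233 = 1.9013
E[R] = Rf + β(Rm − Rf) = 3.79% + 1.9013 × (10.53% − 3.79%) = 16.6048%
α = Rp − E[R] = 23.55% − 16.6048% = 6.9452

6.95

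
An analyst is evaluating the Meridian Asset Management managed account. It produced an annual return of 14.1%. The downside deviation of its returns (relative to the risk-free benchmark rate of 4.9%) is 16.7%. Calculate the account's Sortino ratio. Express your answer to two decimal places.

0.55

Sortino = (Rp − Rf) / σd = (14.1% − 4.9%) / 16.7% = 9.20% / 16.7% = 0.5509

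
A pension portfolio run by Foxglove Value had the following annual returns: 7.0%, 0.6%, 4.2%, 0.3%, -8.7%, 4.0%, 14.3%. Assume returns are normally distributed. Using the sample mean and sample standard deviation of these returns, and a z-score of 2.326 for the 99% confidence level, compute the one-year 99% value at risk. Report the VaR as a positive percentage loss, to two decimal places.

r̄ = (7 + 0.6 + 4.2 + 0.3 − 8.7 + 4 + 14.3) / 7 = 3.1000%
Σ(r − r̄)² = (7 − 3.1000)² + (0.6 − 3.1000)² + … = 296.0000
σ = √[296.0000 / 6] = 7.0238%
VaR = −(r̄ − z·σ) = −(3.1000 − 2.326 × 7.0238) = −(-13.2374) = 13.2374%

13.24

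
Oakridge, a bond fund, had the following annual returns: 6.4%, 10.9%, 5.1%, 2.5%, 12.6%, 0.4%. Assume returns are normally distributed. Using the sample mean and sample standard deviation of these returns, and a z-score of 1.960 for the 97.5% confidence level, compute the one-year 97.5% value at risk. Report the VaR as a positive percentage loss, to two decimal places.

2.94

Mean return r̄ = 37.90 / 6 = 6.3167%
Σ(r − r̄)² = (6.4 − 6.3167)² + (10.9 − 6.3167)² + … = 111.5483
σ = √[111.5483 / 5] = 4.7233%
VaR = −(r̄ − z·σ) = −(6.3167 − 1.960 × 4.7233) = −(-2.9410) = 2.9410%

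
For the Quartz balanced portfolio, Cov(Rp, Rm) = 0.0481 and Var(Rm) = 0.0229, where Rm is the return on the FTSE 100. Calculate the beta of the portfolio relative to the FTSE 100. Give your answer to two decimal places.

2.10

β = Cov(Rp, Rm) / Var(Rm) = 0.0481 / 0.0229 = 2.1004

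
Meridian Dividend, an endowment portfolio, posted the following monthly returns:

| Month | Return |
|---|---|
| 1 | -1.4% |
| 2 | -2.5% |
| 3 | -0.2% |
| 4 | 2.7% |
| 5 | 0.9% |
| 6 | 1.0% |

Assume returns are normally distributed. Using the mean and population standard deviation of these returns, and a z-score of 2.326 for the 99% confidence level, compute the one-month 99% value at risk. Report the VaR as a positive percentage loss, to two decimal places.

3.87

r̄ = (-1.4 − 2.5 − 0.2 + 2.7 + 0.9 + 1) / 6 = 0.0833%
Σ(r − r̄)² = 17.3083; population σ = √(17.3083/6) = 1.6984%
VaR = −(r̄ − z·σ) = −(0.0833 − 2.326 × 1.6984) = −(-3.8672) = 3.8672%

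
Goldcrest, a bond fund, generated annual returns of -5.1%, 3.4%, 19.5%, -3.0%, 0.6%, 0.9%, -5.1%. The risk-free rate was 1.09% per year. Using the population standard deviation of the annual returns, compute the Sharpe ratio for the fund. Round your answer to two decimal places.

0.06

μ = (-5.1 + 3.4 + 19.5 − 3 + 0.6 + 0.9 − 5.1) / 7 = 1.6000%
Σ(r − μ)² = (-5.1 − 1.6000)² + (3.4 − 1.6000)² + (19.5 − 1.6000)² + … = 436.0800
σ = √[436.0800 / 7] = 7.8929%
Sharpe = (μ − rf) / σ = (1.6000 − 1.09) / 7.8929 = 0.5100 / 7.8929 = 0.0646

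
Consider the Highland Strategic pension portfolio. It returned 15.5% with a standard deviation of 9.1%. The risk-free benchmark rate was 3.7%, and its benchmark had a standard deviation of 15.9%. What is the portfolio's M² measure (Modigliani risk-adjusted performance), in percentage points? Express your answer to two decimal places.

Sharpe = (Rp − Rf) / σp = (15.5% − 3.7%) / 9.1% = 1.2967
M² = Rf + Sharpe × σm = 3.7% + 1.2967 × 15.9% = 24.3175%

24.32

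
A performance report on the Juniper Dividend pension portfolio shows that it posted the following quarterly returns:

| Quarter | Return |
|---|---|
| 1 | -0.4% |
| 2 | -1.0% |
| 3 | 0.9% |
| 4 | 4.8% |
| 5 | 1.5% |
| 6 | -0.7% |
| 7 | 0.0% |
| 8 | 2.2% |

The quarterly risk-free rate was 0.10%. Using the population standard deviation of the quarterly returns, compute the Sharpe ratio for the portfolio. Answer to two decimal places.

0.45

r̄ = (-0.4 − 1 + 0.9 + 4.8 + 1.5 − 0.7 + 0 + 2.2) / 8 = 7.30 / 8 = 0.9125%
Σ(r − r̄)² = (-0.4 − 0.9125)² + (-1 − 0.9125)² + … = 25.9288
population σ = √(25.9288 / 8) = √3.2411 = 1.8003%
Sharpe = (r̄ − rf) / σ = (0.9125 − 0.1) / 1.8003 = 0.8125 / 1.8003 = 0.4513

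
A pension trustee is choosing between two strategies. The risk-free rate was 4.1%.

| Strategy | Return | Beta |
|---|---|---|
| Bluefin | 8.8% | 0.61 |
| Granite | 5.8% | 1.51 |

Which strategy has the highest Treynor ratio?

Bluefin: Treynor = (8.8% − 4.1%) / 0.61 = 7.705
Granite: Treynor = (5.8% − 4.1%) / 1.51 = 1.126
Highest: Bluefin (7.705).

Bluefin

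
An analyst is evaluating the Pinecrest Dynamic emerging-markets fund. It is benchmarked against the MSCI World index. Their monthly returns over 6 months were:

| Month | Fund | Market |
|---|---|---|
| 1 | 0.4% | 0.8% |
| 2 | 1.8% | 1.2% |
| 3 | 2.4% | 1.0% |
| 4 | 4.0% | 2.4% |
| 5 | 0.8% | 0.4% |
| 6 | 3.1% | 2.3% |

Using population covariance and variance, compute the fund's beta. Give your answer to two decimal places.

1.51

r̄p = 2.0833%,  r̄m = 1.3500%
Cov = Σ(rp − r̄p)(rm − r̄m) / 6 = 0.8425
Var(rm) = Σ(rm − r̄m)² / 6 = 0.5592
β = Cov / Var = 0.8425 / 0.5592 = 1.5066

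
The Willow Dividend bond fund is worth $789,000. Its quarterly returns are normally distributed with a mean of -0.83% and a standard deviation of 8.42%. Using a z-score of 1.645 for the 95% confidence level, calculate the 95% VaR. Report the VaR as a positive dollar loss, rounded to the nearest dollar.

Return at the 95% tail: μ − z·σ = -0.83% − 1.645 × 8.42% = -0.83 − 13.8509 = -14.6809%
VaR = −(-14.6809%) × $789,000 = 14.6809% × $789,000 = $115,832

$115,832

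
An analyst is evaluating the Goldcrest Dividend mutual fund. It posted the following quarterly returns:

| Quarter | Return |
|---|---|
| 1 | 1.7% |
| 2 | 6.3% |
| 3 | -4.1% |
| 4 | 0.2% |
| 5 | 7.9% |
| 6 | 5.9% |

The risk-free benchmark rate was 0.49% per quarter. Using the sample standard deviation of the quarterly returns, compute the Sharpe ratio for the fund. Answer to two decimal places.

0.55

r̄ = (1.7 + 6.3 − 4.1 + 0.2 + 7.9 + 5.9) / 6 = 17.90 / 6 = 2.9833%
Σ(r − r̄)² = 103.2483; sample σ = √(103.2483/5) = 4.5442%
Sharpe = (r̄ − rf) / σ = (2.9833 − 0.49) / 4.5442 = 2.4933 / 4.5442 = 0.5487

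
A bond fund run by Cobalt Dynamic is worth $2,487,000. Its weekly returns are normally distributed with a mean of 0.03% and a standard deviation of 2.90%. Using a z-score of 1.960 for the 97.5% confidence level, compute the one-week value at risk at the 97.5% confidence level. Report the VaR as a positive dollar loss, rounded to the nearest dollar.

Return at the 97.5% tail: μ − z·σ = 0.03% − 1.960 × 2.90% = 0.03 − 5.6840 = -5.6540%
VaR = −(-5.6540%) × $2,487,000 = 5.6540% × $2,487,000 = $140,615

$140,615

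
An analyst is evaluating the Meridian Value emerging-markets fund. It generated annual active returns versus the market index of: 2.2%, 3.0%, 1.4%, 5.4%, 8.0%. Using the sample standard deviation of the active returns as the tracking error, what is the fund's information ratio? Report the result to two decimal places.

μ = (2.2 + 3 + 1.4 + 5.4 + 8) / 5 = 20.00 / 5 = 4.0000%
Σ(r − μ)² = 28.9600; sample σ = √(28.9600/4) = 2.6907%
IR = μ / tracking error = 4.0000 / 2.6907 = 1.4866

1.49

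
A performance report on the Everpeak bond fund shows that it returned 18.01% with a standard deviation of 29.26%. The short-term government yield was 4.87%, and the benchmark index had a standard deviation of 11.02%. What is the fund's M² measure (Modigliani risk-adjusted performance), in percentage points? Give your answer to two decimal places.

9.82

Sharpe = (Rp − Rf) / σp = (18.01% − 4.87%) / 29.26% = 0.4491
M² = Rf + Sharpe × σm = 4.87% + 0.4491 × 11.02% = 9.8191%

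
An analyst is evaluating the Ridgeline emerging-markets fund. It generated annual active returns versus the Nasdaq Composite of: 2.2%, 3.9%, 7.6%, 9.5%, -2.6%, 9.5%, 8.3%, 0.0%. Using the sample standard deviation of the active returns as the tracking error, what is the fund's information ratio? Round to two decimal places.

r̄ = (2.2 + 3.9 + 7.6 + 9.5 − 2.6 + 9.5 + 8.3 + 0) / 8 = 4.8000%
Sample σ = √[Σ(r − r̄)² / 7] = √[149.6400 / 7] = √21.3771 = 4.6235%
IR = r̄ / tracking error = 4.8000 / 4.6235 = 1.0382

1.04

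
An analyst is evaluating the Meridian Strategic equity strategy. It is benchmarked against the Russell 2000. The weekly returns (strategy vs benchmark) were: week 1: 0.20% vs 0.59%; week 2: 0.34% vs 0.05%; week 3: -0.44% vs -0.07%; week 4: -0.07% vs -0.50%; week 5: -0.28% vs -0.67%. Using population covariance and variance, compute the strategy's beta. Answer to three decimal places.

r̄p = -0.0500%,  r̄m = -0.1200%
Cov = Σ(rp − r̄p)(rm − r̄m) / 5 = 0.0717
Var(rm) = Σ(rm − r̄m)² / 5 = 0.1965
β = Cov / Var = 0.0717 / 0.1965 = 0.3649

0.365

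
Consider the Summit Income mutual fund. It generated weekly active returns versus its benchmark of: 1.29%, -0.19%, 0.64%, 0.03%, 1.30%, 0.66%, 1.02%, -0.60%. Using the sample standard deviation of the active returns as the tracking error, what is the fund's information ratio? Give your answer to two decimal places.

Mean return r̄ = 4.150 / 8 = 0.5188%
Σ(r − r̄)² = (1.29 − 0.5188)² + (-0.19 − 0.5188)² + (0.64 − 0.5188)² + … = 3.4839
sample σ = √(3.4839 / 7) = √0.4977 = 0.7055%
IR = r̄ / tracking error = 0.5188 / 0.7055 = 0.7354

0.74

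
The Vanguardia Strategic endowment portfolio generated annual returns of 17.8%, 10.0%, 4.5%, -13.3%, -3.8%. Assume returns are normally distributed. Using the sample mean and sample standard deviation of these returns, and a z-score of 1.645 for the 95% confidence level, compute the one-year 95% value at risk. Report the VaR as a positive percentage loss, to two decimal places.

r̄ = (17.8 + 10 + 4.5 − 13.3 − 3.8) / 5 = 15.20 / 5 = 3.0400%
Σ(r − r̄)² = (17.8 − 3.0400)² + (10 − 3.0400)² + … = 582.2120
σ = √[582.2120 / 4] = 12.0645%
VaR = −(r̄ − z·σ) = −(3.0400 − 1.645 × 12.0645) = −(-16.8061) = 16.8061%

16.81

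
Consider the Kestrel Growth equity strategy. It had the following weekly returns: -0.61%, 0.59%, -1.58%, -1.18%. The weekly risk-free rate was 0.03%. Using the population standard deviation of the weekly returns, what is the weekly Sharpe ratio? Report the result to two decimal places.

-0.89

μ = (-0.61 + 0.59 − 1.58 − 1.18) / 4 = -2.780 / 4 = -0.6950%
Population std dev = √[2.6769 / 4] = 0.8181%
Sharpe = (μ − rf) / σ = (-0.6950 − 0.03) / 0.8181 = -0.7250 / 0.8181 = -0.8862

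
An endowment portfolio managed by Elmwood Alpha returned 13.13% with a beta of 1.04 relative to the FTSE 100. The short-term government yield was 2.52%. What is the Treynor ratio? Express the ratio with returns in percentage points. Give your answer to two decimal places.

Treynor = (Rp − Rf) / β = (13.13% − 2.52%) / 1.04 = 10.61 / 1.04 = 10.2019

10.20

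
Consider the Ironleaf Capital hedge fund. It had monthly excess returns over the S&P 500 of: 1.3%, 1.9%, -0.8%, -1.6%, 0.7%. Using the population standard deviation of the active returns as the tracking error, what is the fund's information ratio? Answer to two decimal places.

Mean return μ = 1.50 / 5 = 0.3000%
Population σ = √[Σ(r − μ)² / 5] = √[8.5400 / 5] = √1.7080 = 1.3069%
IR = μ / tracking error = 0.3000 / 1.3069 = 0.2296

0.23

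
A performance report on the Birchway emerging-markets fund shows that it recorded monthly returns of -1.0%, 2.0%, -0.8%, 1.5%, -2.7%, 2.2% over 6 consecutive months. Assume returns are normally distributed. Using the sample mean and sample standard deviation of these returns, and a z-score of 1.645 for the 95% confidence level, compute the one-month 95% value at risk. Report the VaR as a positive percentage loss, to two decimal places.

μ = (-1 + 2 − 0.8 + 1.5 − 2.7 + 2.2) / 6 = 1.20 / 6 = 0.2000%
Σ(r − μ)² = (-1 − 0.2000)² + (2 − 0.2000)² + (-0.8 − 0.2000)² + … = 19.7800
sample σ = √(19.7800 / 5) = √3.9560 = 1.9890%
VaR = −(μ − z·σ) = −(0.2000 − 1.645 × 1.9890) = −(-3.0719) = 3.0719%

3.07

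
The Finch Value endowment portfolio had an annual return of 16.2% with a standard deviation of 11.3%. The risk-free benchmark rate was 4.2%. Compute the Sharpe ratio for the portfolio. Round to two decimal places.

Sharpe = (Rp − Rf) / σp = (16.2% − 4.2%) / 11.3% = 12.00% / 11.3% = 1.0619

1.06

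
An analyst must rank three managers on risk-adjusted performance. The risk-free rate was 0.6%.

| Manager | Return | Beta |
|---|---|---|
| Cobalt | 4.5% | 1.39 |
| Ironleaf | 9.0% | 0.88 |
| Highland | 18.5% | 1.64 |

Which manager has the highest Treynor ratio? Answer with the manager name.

Highland

Cobalt: Treynor = (4.5% − 0.6%) / 1.39 = 2.806
Ironleaf: Treynor = (9.0% − 0.6%) / 0.88 = 9.545
Highland: Treynor = (18.5% − 0.6%) / 1.64 = 10.915
Highest: Highland (10.915).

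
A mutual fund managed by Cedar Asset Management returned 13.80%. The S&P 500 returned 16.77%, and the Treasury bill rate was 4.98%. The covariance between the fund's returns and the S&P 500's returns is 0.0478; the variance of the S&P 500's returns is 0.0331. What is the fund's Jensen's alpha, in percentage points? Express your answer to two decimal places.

-8.21

β = Cov / Var = 0.0478 / 0.0331 = 1.4441
E[R] = Rf + β(Rm − Rf) = 4.98% + 1.4441 × (16.77% − 4.98%) = 22.0059%
α = Rp − E[R] = 13.80% − 22.0059% = -8.2059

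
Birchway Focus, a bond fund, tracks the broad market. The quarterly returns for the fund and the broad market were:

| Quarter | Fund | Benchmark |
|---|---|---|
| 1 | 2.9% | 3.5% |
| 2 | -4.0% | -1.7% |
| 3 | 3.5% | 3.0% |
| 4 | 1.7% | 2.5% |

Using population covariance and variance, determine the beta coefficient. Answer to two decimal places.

r̄p = 1.0250%,  r̄m = 1.8250%
Cov = Σ(rp − r̄p)(rm − r̄m) / 4 = 6.0544
Var(rm) = Σ(rm − r̄m)² / 4 = 4.2669
β = Cov / Var = 6.0544 / 4.2669 = 1.4189

1.42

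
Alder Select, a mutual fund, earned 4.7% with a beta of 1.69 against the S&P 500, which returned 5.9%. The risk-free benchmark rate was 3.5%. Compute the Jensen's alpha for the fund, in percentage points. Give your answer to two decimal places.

-2.86

CAPM expected return = Rf + β(Rm − Rf) = 3.5% + 1.69 × (5.9% − 3.5%) = 3.5 + 1.69 × 2.40 = 7.5560%
Jensen's α = Rp − E[R] = 4.7% − 7.5560% = -2.8560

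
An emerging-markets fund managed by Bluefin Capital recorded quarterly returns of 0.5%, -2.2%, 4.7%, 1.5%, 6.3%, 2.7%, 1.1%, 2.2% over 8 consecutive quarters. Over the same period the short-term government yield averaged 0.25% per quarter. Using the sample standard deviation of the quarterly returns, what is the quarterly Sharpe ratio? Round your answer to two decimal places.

0.71

r̄ = (0.5 − 2.2 + 4.7 + 1.5 + 6.3 + 2.7 + 1.1 + 2.2) / 8 = 2.1000%
Sample std dev = √[47.1800 / 7] = 2.5962%
Sharpe = (r̄ − rf) / σ = (2.1000 − 0.25) / 2.5962 = 1.8500 / 2.5962 = 0.7126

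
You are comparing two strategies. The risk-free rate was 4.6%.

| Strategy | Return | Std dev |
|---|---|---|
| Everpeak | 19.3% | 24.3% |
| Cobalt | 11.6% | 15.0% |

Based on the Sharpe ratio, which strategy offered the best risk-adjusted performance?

Everpeak: Sharpe ratio = (19.3% − 4.6%) / 24.3% = 0.605
Cobalt: Sharpe ratio = (11.6% − 4.6%) / 15.0% = 0.467
Highest: Everpeak (0.605).

Everpeak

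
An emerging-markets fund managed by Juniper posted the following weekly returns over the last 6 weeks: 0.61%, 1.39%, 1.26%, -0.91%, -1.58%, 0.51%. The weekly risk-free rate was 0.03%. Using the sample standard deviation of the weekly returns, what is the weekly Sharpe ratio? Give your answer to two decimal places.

r̄ = (0.61 + 1.39 + 1.26 − 0.91 − 1.58 + 0.51) / 6 = 1.280 / 6 = 0.2133%
Sample std dev = √[7.2033 / 5] = 1.2003%
Sharpe = (r̄ − rf) / σ = (0.2133 − 0.03) / 1.2003 = 0.1833 / 1.2003 = 0.1527

0.15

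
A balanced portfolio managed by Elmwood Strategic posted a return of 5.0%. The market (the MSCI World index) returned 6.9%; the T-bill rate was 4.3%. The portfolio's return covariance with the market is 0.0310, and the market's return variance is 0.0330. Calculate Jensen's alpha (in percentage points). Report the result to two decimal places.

-1.74

β = Cov / Var = 0.0310 / 0.0330 = 0.9394
E[R] = Rf + β(Rm − Rf) = 4.3% + 0.9394 × (6.9% − 4.3%) = 6.7424%
α = Rp − E[R] = 5.0% − 6.7424% = -1.7424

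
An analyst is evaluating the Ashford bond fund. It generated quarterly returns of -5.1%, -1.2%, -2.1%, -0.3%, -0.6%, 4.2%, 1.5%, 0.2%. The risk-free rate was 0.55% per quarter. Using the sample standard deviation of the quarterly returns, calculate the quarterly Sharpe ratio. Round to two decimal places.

r̄ = (-5.1 − 1.2 − 2.1 − 0.3 − 0.6 + 4.2 + 1.5 + 0.2) / 8 = -0.4250%
Σ(r − r̄)² = (-5.1 − (-0.4250))² + (-1.2 − (-0.4250))² + … = 50.7950
sample σ = √(50.7950 / 7) = √7.2564 = 2.6938%
Sharpe = (r̄ − rf) / σ = (-0.4250 − 0.55) / 2.6938 = -0.9750 / 2.6938 = -0.3619

-0.36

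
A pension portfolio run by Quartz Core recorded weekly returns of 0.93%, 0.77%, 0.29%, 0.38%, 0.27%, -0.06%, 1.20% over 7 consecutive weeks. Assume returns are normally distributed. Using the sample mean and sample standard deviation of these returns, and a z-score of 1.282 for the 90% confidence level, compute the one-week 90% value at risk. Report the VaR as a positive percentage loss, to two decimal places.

0.02

Mean return r̄ = 3.780 / 7 = 0.5400%
Σ(r − r̄)² = 1.1616; sample σ = √(1.1616/6) = 0.4400%
VaR = −(r̄ − z·σ) = −(0.5400 − 1.282 × 0.4400) = −(-0.0241) = 0.0241%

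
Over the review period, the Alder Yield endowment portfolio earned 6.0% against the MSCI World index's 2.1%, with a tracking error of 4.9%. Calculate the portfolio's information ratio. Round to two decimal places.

0.80

IR = (Rp − Rb) / TE = (6.0% − 2.1%) / 4.9% = 3.90% / 4.9% = 0.7959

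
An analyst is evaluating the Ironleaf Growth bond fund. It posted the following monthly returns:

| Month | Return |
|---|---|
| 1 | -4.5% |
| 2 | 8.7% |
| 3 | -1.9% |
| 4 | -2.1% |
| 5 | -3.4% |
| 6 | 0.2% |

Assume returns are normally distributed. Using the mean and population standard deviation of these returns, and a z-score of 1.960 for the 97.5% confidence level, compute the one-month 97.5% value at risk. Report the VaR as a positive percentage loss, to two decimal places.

r̄ = (-4.5 + 8.7 − 1.9 − 2.1 − 3.4 + 0.2) / 6 = -0.5000%
Population std dev = √[114.0600 / 6] = 4.3600%
VaR = −(r̄ − z·σ) = −(-0.5000 − 1.960 × 4.3600) = −(-9.0456) = 9.0456%

9.05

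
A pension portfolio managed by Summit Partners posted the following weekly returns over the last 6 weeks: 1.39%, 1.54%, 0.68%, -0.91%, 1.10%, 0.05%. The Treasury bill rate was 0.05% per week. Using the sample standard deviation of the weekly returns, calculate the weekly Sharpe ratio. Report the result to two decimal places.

Mean return μ = 3.850 / 6 = 0.6417%
Σ(r − μ)² = 4.3363; sample σ = √(4.3363/5) = 0.9313%
Sharpe = (μ − rf) / σ = (0.6417 − 0.05) / 0.9313 = 0.5917 / 0.9313 = 0.6353

0.64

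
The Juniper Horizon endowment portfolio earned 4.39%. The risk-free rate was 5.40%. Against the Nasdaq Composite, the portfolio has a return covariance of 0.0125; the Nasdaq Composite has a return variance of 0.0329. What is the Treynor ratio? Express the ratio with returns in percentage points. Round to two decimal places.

β = Cov / Var = 0.0125 / 0.0329 = 0.3799
Treynor = (Rp − Rf) / β = (4.39% − 5.40%) / 0.3799 = -1.01 / 0.3799 = -2.6586

-2.66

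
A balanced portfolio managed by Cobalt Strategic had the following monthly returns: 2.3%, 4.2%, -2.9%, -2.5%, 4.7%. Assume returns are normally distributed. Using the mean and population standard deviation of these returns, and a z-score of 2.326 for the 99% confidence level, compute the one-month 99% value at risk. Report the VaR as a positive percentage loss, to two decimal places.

r̄ = (2.3 + 4.2 − 2.9 − 2.5 + 4.7) / 5 = 5.80 / 5 = 1.1600%
Population σ = √[Σ(r − r̄)² / 5] = √[52.9520 / 5] = √10.5904 = 3.2543%
VaR = −(r̄ − z·σ) = −(1.1600 − 2.326 × 3.2543) = −(-6.4095) = 6.4095%

6.41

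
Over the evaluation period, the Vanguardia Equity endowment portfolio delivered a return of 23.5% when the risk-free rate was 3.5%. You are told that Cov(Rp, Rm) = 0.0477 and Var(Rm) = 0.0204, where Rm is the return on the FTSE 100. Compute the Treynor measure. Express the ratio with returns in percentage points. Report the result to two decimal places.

β = Cov / Var = 0.0477 / 0.0204 = 2.3382
Treynor = (Rp − Rf) / β = (23.5% − 3.5%) / 2.3382 = 20.00 / 2.3382 = 8.5536

8.55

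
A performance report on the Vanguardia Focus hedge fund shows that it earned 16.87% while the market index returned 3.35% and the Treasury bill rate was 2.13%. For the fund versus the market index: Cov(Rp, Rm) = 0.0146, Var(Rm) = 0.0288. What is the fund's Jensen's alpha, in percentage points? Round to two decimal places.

β = Cov / Var = 0.0146 / 0.0288 = 0.5069
E[R] = Rf + β(Rm − Rf) = 2.13% + 0.5069 × (3.35% − 2.13%) = 2.7484%
α = Rp − E[R] = 16.87% − 2.7484% = 14.1216

14.12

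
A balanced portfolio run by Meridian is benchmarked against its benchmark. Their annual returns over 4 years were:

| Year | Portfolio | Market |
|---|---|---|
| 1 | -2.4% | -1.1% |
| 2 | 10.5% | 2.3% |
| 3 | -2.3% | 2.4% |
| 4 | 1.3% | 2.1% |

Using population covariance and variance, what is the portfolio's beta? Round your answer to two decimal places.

r̄p = 1.7750%,  r̄m = 1.4250%
Cov = Σ(rp − r̄p)(rm − r̄m) / 4 = 3.4706
Var(rm) = Σ(rm − r̄m)² / 4 = 2.1369
β = Cov / Var = 3.4706 / 2.1369 = 1.6241

1.62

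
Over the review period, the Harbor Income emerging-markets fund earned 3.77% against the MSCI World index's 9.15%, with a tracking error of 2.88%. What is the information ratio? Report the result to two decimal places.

-1.87

IR = (Rp − Rb) / TE = (3.77% − 9.15%) / 2.88% = -5.38% / 2.88% = -1.8681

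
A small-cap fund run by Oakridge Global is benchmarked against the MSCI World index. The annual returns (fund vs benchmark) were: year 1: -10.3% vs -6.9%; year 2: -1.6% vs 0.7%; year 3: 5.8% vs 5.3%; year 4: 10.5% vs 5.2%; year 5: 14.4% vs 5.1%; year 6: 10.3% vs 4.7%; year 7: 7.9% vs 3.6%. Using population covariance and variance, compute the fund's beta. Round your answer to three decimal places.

1.774

r̄p = 5.2857%,  r̄m = 2.5286%
Cov = Σ(rp − r̄p)(rm − r̄m) / 7 = 30.2890
Var(rm) = Σ(rm − r̄m)² / 7 = 17.0763
β = Cov / Var = 30.2890 / 17.0763 = 1.7737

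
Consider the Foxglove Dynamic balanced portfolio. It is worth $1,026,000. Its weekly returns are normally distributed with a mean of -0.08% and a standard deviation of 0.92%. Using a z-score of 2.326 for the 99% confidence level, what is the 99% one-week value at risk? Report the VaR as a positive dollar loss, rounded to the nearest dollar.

$22,776

Return at the 99% tail: μ − z·σ = -0.08% − 2.326 × 0.92% = -0.08 − 2.13992 = -2.21992%
VaR = −(-2.21992%) × $1,026,000 = 2.21992% × $1,026,000 = $22,776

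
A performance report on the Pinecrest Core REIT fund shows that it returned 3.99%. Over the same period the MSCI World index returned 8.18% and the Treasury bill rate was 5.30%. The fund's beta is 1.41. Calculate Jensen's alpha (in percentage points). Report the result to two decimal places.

CAPM expected return = Rf + β(Rm − Rf) = 5.30% + 1.41 × (8.18% − 5.30%) = 5.3 + 1.41 × 2.88 = 9.3608%
Jensen's α = Rp − E[R] = 3.99% − 9.3608% = -5.3708

-5.37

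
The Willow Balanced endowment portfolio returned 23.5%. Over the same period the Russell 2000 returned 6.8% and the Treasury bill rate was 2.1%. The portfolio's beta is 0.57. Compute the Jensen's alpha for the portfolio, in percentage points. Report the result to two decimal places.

18.72

CAPM expected return = Rf + β(Rm − Rf) = 2.1% + 0.57 × (6.8% − 2.1%) = 2.1 + 0.57 × 4.70 = 4.7790%
Jensen's α = Rp − E[R] = 23.5% − 4.7790% = 18.7210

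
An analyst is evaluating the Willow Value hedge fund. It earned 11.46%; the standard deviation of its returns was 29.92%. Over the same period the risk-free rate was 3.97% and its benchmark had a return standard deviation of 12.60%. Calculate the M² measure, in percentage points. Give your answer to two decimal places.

7.12

Sharpe = (Rp − Rf) / σp = (11.46% − 3.97%) / 29.92% = 0.2503
M² = Rf + Sharpe × σm = 3.97% + 0.2503 × 12.60% = 7.1238%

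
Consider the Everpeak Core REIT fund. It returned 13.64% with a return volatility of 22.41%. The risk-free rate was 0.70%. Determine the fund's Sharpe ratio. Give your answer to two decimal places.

0.58

Sharpe = (Rp − Rf) / σp = (13.64% − 0.70%) / 22.41% = 12.94% / 22.41% = 0.5774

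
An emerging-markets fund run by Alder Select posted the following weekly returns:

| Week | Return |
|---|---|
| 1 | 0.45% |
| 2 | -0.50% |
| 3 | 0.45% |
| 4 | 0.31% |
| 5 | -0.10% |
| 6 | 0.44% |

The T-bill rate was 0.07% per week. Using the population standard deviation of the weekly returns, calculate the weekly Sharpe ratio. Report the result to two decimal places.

0.29

r̄ = (0.45 − 0.5 + 0.45 + 0.31 − 0.1 + 0.44) / 6 = 1.050 / 6 = 0.1750%
Σ(r − r̄)² = 0.7710; population σ = √(0.7710/6) = 0.3585%
Sharpe = (r̄ − rf) / σ = (0.1750 − 0.07) / 0.3585 = 0.1050 / 0.3585 = 0.2929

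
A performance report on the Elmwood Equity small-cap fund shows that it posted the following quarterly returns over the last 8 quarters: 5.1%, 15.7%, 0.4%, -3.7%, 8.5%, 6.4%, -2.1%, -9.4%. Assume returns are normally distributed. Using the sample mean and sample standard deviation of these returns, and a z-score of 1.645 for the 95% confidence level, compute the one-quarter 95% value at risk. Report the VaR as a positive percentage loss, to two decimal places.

r̄ = (5.1 + 15.7 + 0.4 − 3.7 + 8.5 + 6.4 − 2.1 − 9.4) / 8 = 20.90 / 8 = 2.6125%
Σ(r − r̄)² = (5.1 − 2.6125)² + (15.7 − 2.6125)² + (0.4 − 2.6125)² + … = 437.7288
σ = √[437.7288 / 7] = 7.9078%
VaR = −(r̄ − z·σ) = −(2.6125 − 1.645 × 7.9078) = −(-10.3958) = 10.3958%

10.40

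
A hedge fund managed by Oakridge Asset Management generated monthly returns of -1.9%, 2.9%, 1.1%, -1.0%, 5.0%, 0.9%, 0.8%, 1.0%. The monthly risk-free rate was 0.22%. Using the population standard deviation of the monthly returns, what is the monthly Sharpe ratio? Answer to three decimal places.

μ = (-1.9 + 2.9 + 1.1 − 1 + 5 + 0.9 + 0.8 + 1) / 8 = 8.80 / 8 = 1.1000%
Σ(r − μ)² = (-1.9 − 1.1000)² + (2.9 − 1.1000)² + (1.1 − 1.1000)² + … = 32.0000
σ = √[32.0000 / 8] = 2.0000%
Sharpe = (μ − rf) / σ = (1.1000 − 0.22) / 2.0000 = 0.8800 / 2.0000 = 0.4400

0.440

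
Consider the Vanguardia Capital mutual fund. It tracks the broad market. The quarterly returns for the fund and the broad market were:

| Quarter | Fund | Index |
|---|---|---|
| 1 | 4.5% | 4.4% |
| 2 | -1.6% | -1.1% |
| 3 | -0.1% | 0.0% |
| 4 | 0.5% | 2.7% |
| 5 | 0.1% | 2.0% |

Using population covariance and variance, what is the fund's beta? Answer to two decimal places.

r̄p = 0.6800%,  r̄m = 1.6000%
Cov = Σ(rp − r̄p)(rm − r̄m) / 5 = 3.5340
Var(rm) = Σ(rm − r̄m)² / 5 = 3.8120
β = Cov / Var = 3.5340 / 3.8120 = 0.9271

0.93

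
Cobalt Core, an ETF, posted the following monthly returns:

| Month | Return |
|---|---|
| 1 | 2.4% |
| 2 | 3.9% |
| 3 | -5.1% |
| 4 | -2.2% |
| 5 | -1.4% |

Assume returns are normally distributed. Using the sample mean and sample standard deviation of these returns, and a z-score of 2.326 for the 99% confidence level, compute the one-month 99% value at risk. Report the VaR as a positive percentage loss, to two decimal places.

μ = (2.4 + 3.9 − 5.1 − 2.2 − 1.4) / 5 = -0.4800%
Sample std dev = √[52.6280 / 4] = 3.6273%
VaR = −(μ − z·σ) = −(-0.4800 − 2.326 × 3.6273) = −(-8.9171) = 8.9171%

8.92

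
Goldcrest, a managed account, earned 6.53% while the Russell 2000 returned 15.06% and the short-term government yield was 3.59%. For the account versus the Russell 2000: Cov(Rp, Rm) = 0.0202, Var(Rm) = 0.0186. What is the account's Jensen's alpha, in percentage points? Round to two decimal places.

β = Cov / Var = 0.0202 / 0.0186 = 1.0860
E[R] = Rf + β(Rm − Rf) = 3.59% + 1.0860 × (15.06% − 3.59%) = 16.0464%
α = Rp − E[R] = 6.53% − 16.0464% = -9.5164

-9.52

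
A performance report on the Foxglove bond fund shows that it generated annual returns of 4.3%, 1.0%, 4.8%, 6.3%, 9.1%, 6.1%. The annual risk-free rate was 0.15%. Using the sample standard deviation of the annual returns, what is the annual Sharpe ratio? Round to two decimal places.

1.91

Mean return μ = 31.60 / 6 = 5.2667%
Sample σ = √[Σ(r − μ)² / 5] = √[35.8133 / 5] = √7.1627 = 2.6763%
Sharpe = (μ − rf) / σ = (5.2667 − 0.15) / 2.6763 = 5.1167 / 2.6763 = 1.9119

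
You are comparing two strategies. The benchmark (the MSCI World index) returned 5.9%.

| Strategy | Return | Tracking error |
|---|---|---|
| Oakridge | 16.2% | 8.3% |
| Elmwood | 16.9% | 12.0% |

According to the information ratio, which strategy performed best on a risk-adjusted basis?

Oakridge

Oakridge: IR = (16.2% − 5.9%) / 8.3% = 1.241
Elmwood: IR = (16.9% − 5.9%) / 12.0% = 0.917
Highest: Oakridge (1.241).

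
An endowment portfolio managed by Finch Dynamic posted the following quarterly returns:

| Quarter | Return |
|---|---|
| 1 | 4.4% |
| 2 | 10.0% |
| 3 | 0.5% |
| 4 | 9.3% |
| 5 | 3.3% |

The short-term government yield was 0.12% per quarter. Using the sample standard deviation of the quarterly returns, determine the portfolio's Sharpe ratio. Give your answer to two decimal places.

1.33

r̄ = (4.4 + 10 + 0.5 + 9.3 + 3.3) / 5 = 5.5000%
Σ(r − r̄)² = (4.4 − 5.5000)² + (10 − 5.5000)² + (0.5 − 5.5000)² + … = 65.7400
σ = √[65.7400 / 4] = 4.0540%
Sharpe = (r̄ − rf) / σ = (5.5000 − 0.12) / 4.0540 = 5.3800 / 4.0540 = 1.3271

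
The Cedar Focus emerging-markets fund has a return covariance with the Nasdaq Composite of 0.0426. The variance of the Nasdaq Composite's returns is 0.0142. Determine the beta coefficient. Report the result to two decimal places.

3.00

β = Cov(Rp, Rm) / Var(Rm) = 0.0426 / 0.0142 = 3.0000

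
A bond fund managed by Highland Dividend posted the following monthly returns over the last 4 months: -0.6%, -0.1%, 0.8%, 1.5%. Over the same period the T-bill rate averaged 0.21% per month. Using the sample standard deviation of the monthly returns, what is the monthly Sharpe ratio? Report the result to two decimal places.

0.20

r̄ = (-0.6 − 0.1 + 0.8 + 1.5) / 4 = 1.60 / 4 = 0.4000%
Sample std dev = √[2.6200 / 3] = 0.9345%
Sharpe = (r̄ − rf) / σ = (0.4000 − 0.21) / 0.9345 = 0.1900 / 0.9345 = 0.2033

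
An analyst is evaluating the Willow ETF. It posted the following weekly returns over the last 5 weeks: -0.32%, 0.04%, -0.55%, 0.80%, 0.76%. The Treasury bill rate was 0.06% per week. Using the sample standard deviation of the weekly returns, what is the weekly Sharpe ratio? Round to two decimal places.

Mean return r̄ = 0.730 / 5 = 0.1460%
Sample σ = √[Σ(r − r̄)² / 4] = √[1.5175 / 4] = √0.3794 = 0.6160%
Sharpe = (r̄ − rf) / σ = (0.1460 − 0.06) / 0.6160 = 0.0860 / 0.6160 = 0.1396

0.14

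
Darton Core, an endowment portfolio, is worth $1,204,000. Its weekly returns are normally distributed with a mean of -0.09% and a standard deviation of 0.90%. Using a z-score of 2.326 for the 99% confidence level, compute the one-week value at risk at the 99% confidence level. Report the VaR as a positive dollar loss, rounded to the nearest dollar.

$26,288

Return at the 99% tail: μ − z·σ = -0.09% − 2.326 × 0.90% = -0.09 − 2.0934 = -2.1834%
VaR = −(-2.1834%) × $1,204,000 = 2.1834% × $1,204,000 = $26,288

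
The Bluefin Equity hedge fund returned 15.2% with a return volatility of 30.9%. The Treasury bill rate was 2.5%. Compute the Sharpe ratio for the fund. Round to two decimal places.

0.41

Sharpe = (Rp − Rf) / σp = (15.2% − 2.5%) / 30.9% = 12.70% / 30.9% = 0.4110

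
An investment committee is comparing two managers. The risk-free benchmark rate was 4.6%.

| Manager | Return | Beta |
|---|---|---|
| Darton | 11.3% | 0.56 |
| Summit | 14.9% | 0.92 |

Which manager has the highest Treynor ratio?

Darton

Darton: Treynor = (11.3% − 4.6%) / 0.56 = 11.964
Summit: Treynor = (14.9% − 4.6%) / 0.92 = 11.196
Highest: Darton (11.964).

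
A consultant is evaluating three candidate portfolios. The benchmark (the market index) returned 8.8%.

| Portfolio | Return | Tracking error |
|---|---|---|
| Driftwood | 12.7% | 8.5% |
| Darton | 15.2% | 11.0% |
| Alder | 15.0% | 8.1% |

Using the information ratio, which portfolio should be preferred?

Driftwood: IR = (12.7% − 8.8%) / 8.5% = 0.459
Darton: IR = (15.2% − 8.8%) / 11.0% = 0.582
Alder: IR = (15.0% − 8.8%) / 8.1% = 0.765
Highest: Alder (0.765).

Alder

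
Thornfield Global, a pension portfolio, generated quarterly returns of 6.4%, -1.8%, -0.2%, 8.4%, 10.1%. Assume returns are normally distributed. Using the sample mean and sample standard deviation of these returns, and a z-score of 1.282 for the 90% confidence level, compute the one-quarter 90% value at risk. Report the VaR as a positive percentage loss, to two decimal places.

2.20

Mean return r̄ = 22.90 / 5 = 4.5800%
Σ(r − r̄)² = (6.4 − 4.5800)² + (-1.8 − 4.5800)² + … = 111.9280
sample σ = √(111.9280 / 4) = √27.9820 = 5.2898%
VaR = −(r̄ − z·σ) = −(4.5800 − 1.282 × 5.2898) = −(-2.2015) = 2.2015%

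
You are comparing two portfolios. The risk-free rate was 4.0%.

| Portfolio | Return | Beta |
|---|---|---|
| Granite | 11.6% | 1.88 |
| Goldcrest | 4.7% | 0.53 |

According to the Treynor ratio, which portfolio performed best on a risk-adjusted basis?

Granite: Treynor = (11.6% − 4.0%) / 1.88 = 4.043
Goldcrest: Treynor = (4.7% − 4.0%) / 0.53 = 1.321
Highest: Granite (4.043).

Granite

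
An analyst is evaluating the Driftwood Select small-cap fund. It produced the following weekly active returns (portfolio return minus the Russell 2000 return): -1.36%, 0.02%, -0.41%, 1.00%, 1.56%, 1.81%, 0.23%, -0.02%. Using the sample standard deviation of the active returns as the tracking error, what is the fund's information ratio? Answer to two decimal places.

Mean return μ = 2.830 / 8 = 0.3538%
Σ(r − μ)² = 7.7800; sample σ = √(7.7800/7) = 1.0542%
IR = μ / tracking error = 0.3538 / 1.0542 = 0.3356

0.34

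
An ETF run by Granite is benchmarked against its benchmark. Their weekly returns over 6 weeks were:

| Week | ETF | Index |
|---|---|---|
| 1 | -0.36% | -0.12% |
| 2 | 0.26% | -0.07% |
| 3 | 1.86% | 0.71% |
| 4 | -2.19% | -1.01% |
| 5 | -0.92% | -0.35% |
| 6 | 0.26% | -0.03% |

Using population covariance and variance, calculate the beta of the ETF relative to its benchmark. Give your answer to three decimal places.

r̄p = -0.1817%,  r̄m = -0.1450%
Cov = Σ(rp − r̄p)(rm − r̄m) / 6 = 0.6189
Var(rm) = Σ(rm − r̄m)² / 6 = 0.2568
β = Cov / Var = 0.6189 / 0.2568 = 2.4100

2.410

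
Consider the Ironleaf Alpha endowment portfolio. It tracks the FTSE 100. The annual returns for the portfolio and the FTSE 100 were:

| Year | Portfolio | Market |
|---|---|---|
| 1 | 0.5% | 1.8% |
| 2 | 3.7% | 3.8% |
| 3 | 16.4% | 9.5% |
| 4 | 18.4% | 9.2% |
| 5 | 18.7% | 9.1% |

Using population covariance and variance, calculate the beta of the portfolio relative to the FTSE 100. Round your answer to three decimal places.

2.387

r̄p = 11.5400%,  r̄m = 6.6800%
Cov = Σ(rp − r̄p)(rm − r̄m) / 5 = 24.9548
Var(rm) = Σ(rm − r̄m)² / 5 = 10.4536
β = Cov / Var = 24.9548 / 10.4536 = 2.3872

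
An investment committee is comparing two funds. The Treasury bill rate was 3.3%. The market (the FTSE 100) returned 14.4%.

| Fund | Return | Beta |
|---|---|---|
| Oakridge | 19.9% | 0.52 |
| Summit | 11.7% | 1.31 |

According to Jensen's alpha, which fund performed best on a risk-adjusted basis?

Oakridge: α = 19.9% − [3.3% + 0.52 × (14.4% − 3.3%)] = 10.828
Summit: α = 11.7% − [3.3% + 1.31 × (14.4% − 3.3%)] = -6.141
Highest: Oakridge (10.828).

Oakridge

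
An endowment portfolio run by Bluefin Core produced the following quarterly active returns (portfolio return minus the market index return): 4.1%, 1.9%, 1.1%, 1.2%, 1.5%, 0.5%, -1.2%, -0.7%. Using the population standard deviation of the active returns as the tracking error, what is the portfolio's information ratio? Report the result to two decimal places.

0.69

Mean return μ = 8.40 / 8 = 1.0500%
Population σ = √[Σ(r − μ)² / 8] = √[18.6800 / 8] = √2.3350 = 1.5281%
IR = μ / tracking error = 1.0500 / 1.5281 = 0.6871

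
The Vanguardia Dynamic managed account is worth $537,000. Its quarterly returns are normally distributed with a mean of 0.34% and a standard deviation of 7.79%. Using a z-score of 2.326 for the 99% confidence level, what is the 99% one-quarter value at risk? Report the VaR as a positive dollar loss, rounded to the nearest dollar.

$95,476

Return at the 99% tail: μ − z·σ = 0.34% − 2.326 × 7.79% = 0.34 − 18.11954 = -17.77954%
VaR = −(-17.77954%) × $537,000 = 17.77954% × $537,000 = $95,476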